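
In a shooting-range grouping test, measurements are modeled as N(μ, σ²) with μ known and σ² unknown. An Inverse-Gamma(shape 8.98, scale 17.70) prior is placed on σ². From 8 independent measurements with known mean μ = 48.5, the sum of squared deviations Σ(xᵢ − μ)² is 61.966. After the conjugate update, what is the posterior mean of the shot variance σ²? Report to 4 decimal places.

With known mean μ and an Inverse-Gamma(α, β) prior on σ², the Normal likelihood is conjugate: posterior is Inv-Gamma(α + n/2, β + Σ(xᵢ−μ)²/2).
Posterior: Inv-Gamma(8.98 + 8/2, 17.70 + 61.966/2) = Inv-Gamma(12.98, 48.6830).
E[σ²|data] = β/(α−1) = 48.6830/11.98 = 4.0637.

4.0637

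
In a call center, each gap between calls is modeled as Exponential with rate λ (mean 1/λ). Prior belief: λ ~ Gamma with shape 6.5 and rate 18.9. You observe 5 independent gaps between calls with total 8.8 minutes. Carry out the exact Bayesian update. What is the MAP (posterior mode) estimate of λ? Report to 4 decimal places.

With a Gamma(shape α, rate β) prior on the exponential rate λ, the posterior after n observations with total T = Σxᵢ is Gamma(α+n, β+T).
Posterior: Gamma(6.5+5, 18.9+8.8) = Gamma(11.5, 27.7).
Mode = (α−1)/β = 0.3791.

0.3791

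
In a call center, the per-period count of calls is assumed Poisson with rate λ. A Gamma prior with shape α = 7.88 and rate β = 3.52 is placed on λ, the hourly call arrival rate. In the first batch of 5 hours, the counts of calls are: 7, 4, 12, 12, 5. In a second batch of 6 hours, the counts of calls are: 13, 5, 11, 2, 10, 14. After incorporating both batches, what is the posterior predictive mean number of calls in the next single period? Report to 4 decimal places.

With a Gamma(shape α, rate β) prior, the Poisson likelihood is conjugate: the posterior is Gamma(α + ΣXᵢ, β + n).
Batch 1: sum of counts S = 40 over n = 5 hours.
After batch 1: Gamma(α+S, β+n) = Gamma(7.88+40, 3.52+5) = Gamma(47.88, 8.52).
Batch 2: sum of counts S = 55 over n = 6 hours.
After batch 2: Gamma(α+S, β+n) = Gamma(47.88+55, 8.52+6) = Gamma(102.88, 14.52).
The predictive distribution for one future period is NegBinom with mean α/β = 7.0854.

7.0854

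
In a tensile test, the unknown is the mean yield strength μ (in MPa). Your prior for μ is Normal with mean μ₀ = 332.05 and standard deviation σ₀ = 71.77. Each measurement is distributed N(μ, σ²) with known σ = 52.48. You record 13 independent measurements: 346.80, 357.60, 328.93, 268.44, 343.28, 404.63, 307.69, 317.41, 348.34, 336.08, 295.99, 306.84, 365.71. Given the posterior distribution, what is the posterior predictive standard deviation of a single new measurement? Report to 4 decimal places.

54.3842

For Normal data with known variance σ², a Normal(μ₀, σ₀²) prior on μ is conjugate. Posterior precision = 1/σ₀² + n/σ²; posterior mean is the precision-weighted average of μ₀ and x̄.
σ₀² = 71.77² = 5150.9329, σ² = 52.48² = 2754.1504; σ² + n·σ₀² = 2754.1504 + 13·5150.9329 = 69716.2781.
Posterior precision = 1/σ₀² + n/σ² = 1/5150.9329 + 13/2754.1504 = (σ² + n·σ₀²)/(σ₀²σ²) = 69716.2781/(5150.9329·2754.1504); posterior variance σₙ² = σ₀²σ²/(σ² + n·σ₀²) = 5150.9329·2754.1504/69716.2781 = 203.488257.
Predictive variance for one new observation = σₙ² + σ² = 5150.9329·2754.1504/69716.2781 + 2754.1504 = σ²·(σ₀² + 69716.2781)/69716.2781 = 2754.1504·74867.211/69716.2781 = 2957.638657; SD = √(2754.1504·74867.211/69716.2781) = 54.3842.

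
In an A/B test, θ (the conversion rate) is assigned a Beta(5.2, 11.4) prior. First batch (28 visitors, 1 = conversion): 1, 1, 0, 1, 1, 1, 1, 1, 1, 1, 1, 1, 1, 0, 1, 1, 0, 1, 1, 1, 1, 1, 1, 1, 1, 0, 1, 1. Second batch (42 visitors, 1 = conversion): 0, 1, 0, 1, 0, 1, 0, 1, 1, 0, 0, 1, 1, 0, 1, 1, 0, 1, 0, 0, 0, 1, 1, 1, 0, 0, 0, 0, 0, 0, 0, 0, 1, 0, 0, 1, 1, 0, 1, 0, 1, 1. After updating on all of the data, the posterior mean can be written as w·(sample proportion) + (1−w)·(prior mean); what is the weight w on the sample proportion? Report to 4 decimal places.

0.8083

The Beta prior is conjugate to a Binomial/Bernoulli likelihood; the update adds successes to α and failures to β.
Total number of visitors: n = 28 + 42 = 70.
Posterior mean = (α₀+k)/(α₀+β₀+n) = [n/(α₀+β₀+n)]·(k/n) + [(α₀+β₀)/(α₀+β₀+n)]·α₀/(α₀+β₀), so only n and the prior enter the weight.
The weight on the data is w = n/(α₀+β₀+n) = 70/(5.2+11.4+70) = 70/86.6 = 0.8083.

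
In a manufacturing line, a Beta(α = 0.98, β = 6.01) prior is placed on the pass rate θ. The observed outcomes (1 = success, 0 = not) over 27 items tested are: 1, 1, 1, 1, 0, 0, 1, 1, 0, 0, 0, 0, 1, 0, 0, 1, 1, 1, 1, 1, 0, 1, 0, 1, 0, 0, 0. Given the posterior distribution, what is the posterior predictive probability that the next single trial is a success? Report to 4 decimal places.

0.4407

The Beta prior is conjugate to a Binomial/Bernoulli likelihood; the update adds successes to α and failures to β.
Posterior: Beta(α+k, β+n−k) = Beta(0.98+14, 6.01+13) = Beta(14.98, 19.01).
For a single future Bernoulli trial, P(success | data) = α/(α+β) = 0.4407.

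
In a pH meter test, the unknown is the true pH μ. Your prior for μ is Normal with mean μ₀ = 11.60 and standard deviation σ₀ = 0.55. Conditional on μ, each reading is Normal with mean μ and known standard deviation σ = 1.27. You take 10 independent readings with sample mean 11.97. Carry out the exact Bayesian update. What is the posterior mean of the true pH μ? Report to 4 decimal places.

For Normal data with known variance σ², a Normal(μ₀, σ₀²) prior on μ is conjugate. Posterior precision = 1/σ₀² + n/σ²; posterior mean is the precision-weighted average of μ₀ and x̄.
n·x̄ = 10·11.97 = 119.7.
σ₀² = 0.55² = 0.3025, σ² = 1.27² = 1.6129; σ² + n·σ₀² = 1.6129 + 10·0.3025 = 4.6379.
Posterior mean = (μ₀/σ₀² + n·x̄/σ²)/(1/σ₀² + n/σ²) = (σ²·μ₀ + σ₀²·n·x̄)/(σ² + n·σ₀²) = (1.6129·11.60 + 0.3025·119.7)/4.6379 = 54.91889/4.6379 = 11.8413.

11.8413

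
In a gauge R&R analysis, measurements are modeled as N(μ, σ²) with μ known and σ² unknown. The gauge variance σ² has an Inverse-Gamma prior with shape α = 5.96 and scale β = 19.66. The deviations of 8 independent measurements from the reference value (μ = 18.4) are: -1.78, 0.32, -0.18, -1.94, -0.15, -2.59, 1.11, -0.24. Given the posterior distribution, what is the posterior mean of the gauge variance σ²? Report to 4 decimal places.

3.0361

With known mean μ and an Inverse-Gamma(α, β) prior on σ², the Normal likelihood is conjugate: posterior is Inv-Gamma(α + n/2, β + Σ(xᵢ−μ)²/2).
Σ(xᵢ−μ)² = (-1.78)² + (0.32)² + (-0.18)² + (-1.94)² + (-0.15)² + (-2.59)² + (1.11)² + (-0.24)² = 15.0871.
Posterior: Inv-Gamma(5.96 + 8/2, 19.66 + 15.0871/2) = Inv-Gamma(9.96, 27.20355).
E[σ²|data] = β/(α−1) = 27.20355/8.96 = 3.0361.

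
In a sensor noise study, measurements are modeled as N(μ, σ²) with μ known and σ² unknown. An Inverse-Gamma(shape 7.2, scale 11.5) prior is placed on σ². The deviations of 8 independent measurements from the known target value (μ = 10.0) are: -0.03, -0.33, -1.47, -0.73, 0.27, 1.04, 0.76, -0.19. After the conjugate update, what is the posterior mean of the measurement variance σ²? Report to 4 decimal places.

With known mean μ and an Inverse-Gamma(α, β) prior on σ², the Normal likelihood is conjugate: posterior is Inv-Gamma(α + n/2, β + Σ(xᵢ−μ)²/2).
Σ(xᵢ−μ)² = (-0.03)² + (-0.33)² + (-1.47)² + (-0.73)² + (0.27)² + (1.04)² + (0.76)² + (-0.19)² = 4.5718.
Posterior: Inv-Gamma(7.2 + 8/2, 11.5 + 4.5718/2) = Inv-Gamma(11.20, 13.78590).
E[σ²|data] = β/(α−1) = 13.78590/10.20 = 1.3516.

1.3516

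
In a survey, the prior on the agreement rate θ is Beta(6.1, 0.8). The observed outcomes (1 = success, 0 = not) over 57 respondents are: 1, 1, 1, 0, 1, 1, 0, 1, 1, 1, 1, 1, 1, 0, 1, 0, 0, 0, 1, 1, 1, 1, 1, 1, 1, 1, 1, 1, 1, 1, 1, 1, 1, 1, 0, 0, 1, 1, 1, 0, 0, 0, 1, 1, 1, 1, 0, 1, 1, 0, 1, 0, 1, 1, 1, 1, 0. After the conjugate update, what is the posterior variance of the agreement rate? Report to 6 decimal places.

0.002868

The Beta prior is conjugate to a Binomial/Bernoulli likelihood; the update adds successes to α and failures to β.
Posterior: Beta(α+k, β+n−k) = Beta(6.1+42, 0.8+15) = Beta(48.1, 15.8).
Var = αβ/((α+β)²(α+β+1)) = 48.1·15.8/(63.9²·64.9) = 0.002868.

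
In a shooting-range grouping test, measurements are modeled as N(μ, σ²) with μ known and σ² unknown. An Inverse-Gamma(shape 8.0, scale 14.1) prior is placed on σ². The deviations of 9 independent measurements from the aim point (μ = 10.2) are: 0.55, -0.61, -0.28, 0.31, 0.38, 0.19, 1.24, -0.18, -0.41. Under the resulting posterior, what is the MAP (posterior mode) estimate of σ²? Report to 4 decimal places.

1.1470

With known mean μ and an Inverse-Gamma(α, β) prior on σ², the Normal likelihood is conjugate: posterior is Inv-Gamma(α + n/2, β + Σ(xᵢ−μ)²/2).
Σ(xᵢ−μ)² = (0.55)² + (-0.61)² + (-0.28)² + (0.31)² + (0.38)² + (0.19)² + (1.24)² + (-0.18)² + (-0.41)² = 2.7677.
Posterior: Inv-Gamma(8.0 + 9/2, 14.1 + 2.7677/2) = Inv-Gamma(12.50, 15.48385).
Mode = β/(α+1) = 15.48385/13.50 = 1.1470.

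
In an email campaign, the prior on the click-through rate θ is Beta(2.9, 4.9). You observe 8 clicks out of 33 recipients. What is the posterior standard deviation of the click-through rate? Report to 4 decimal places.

0.0684

The Beta prior is conjugate to a Binomial/Bernoulli likelihood; the update adds successes to α and failures to β.
Posterior: Beta(α+k, β+n−k) = Beta(2.9+8, 4.9+25) = Beta(10.9, 29.9).
Var = αβ/((α+β)²(α+β+1)) = 10.9·29.9/(40.8²·41.8) = 0.00468383; SD = √0.00468383 = 0.0684.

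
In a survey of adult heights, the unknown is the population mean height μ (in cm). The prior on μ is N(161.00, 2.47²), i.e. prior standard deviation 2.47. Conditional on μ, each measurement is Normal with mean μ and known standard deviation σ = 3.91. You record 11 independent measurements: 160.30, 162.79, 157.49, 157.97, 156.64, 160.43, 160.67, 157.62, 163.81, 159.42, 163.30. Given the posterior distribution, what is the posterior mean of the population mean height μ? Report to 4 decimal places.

160.2181

For Normal data with known variance σ², a Normal(μ₀, σ₀²) prior on μ is conjugate. Posterior precision = 1/σ₀² + n/σ²; posterior mean is the precision-weighted average of μ₀ and x̄.
Σxᵢ = 160.30 + 162.79 + 157.49 + 157.97 + 156.64 + 160.43 + 160.67 + 157.62 + 163.81 + 159.42 + 163.30 = 1760.44, so n·x̄ = 1760.44.
σ₀² = 2.47² = 6.1009, σ² = 3.91² = 15.2881; σ² + n·σ₀² = 15.2881 + 11·6.1009 = 82.398.
Posterior mean = (μ₀/σ₀² + n·x̄/σ²)/(1/σ₀² + n/σ²) = (σ²·μ₀ + σ₀²·n·x̄)/(σ² + n·σ₀²) = (15.2881·161.00 + 6.1009·1760.44)/82.398 = 13201.652496/82.398 = 160.2181.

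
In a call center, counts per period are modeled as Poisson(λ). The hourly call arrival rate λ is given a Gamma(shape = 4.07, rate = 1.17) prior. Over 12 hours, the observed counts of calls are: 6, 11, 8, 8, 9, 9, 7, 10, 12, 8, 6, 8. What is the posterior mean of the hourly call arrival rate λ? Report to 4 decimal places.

With a Gamma(shape α, rate β) prior, the Poisson likelihood is conjugate: the posterior is Gamma(α + ΣXᵢ, β + n).
Sum of counts S = 102 over n = 12 hours.
Posterior: Gamma(α+S, β+n) = Gamma(4.07+102, 1.17+12) = Gamma(106.07, 13.17).
Posterior mean = α/β = 106.07/13.17 = 8.0539.

8.0539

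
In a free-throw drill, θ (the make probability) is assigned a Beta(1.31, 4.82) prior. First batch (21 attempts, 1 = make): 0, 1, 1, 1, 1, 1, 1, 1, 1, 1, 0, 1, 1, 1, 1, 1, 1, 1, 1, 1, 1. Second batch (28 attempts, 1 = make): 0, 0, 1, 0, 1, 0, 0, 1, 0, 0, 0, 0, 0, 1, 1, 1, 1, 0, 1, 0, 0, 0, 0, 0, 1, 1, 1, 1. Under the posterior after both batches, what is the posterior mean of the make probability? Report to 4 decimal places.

0.5861

The Beta prior is conjugate to a Binomial/Bernoulli likelihood; the update adds successes to α and failures to β.
After batch 1: Beta(1.31+19, 4.82+2) = Beta(20.31, 6.82).
After batch 2: Beta(20.31+12, 6.82+16) = Beta(32.31, 22.82).
Posterior mean = α/(α+β) = 32.31/55.13 = 0.5861.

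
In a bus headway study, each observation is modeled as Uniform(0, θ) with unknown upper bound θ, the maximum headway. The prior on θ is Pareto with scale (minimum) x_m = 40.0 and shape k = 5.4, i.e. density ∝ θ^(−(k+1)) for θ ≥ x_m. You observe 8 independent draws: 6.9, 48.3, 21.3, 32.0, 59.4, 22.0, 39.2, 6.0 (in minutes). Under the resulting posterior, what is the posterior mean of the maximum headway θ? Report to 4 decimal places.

A Pareto(scale x_m, shape k) prior on the upper bound θ of Uniform(0, θ) is conjugate: posterior is Pareto(max(x_m, max xᵢ), k + n).
Sample maximum = 59.4; prior scale x_m = 40.0 → posterior scale = max = 59.4.
Posterior shape = 5.4 + 8 = 13.4.
E[θ|data] = k·x_m/(k−1) = 13.4·59.4/12.4 = 64.1903.

64.1903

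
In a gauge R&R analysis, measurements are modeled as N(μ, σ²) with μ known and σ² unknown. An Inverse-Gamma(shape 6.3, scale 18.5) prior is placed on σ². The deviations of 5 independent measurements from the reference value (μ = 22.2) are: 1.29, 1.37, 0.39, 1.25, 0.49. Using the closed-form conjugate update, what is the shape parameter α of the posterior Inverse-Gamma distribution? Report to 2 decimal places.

8.80

With known mean μ and an Inverse-Gamma(α, β) prior on σ², the Normal likelihood is conjugate: posterior is Inv-Gamma(α + n/2, β + Σ(xᵢ−μ)²/2).
Σ(xᵢ−μ)² = (1.29)² + (1.37)² + (0.39)² + (1.25)² + (0.49)² = 5.4957.
Posterior: Inv-Gamma(6.3 + 5/2, 18.5 + 5.4957/2) = Inv-Gamma(8.80, 21.24785).
Posterior α = 8.80.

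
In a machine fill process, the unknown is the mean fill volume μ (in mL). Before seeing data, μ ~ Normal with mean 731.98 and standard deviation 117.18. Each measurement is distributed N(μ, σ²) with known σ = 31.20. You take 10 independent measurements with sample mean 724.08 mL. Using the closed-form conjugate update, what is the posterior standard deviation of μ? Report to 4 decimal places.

9.8315

For Normal data with known variance σ², a Normal(μ₀, σ₀²) prior on μ is conjugate. Posterior precision = 1/σ₀² + n/σ²; posterior mean is the precision-weighted average of μ₀ and x̄.
σ₀² = 117.18² = 13731.1524, σ² = 31.20² = 973.44; σ² + n·σ₀² = 973.44 + 10·13731.1524 = 138284.964.
Posterior precision = 1/σ₀² + n/σ² = 1/13731.1524 + 10/973.44 = (σ² + n·σ₀²)/(σ₀²σ²) = 138284.964/(13731.1524·973.44); posterior variance σₙ² = σ₀²σ²/(σ² + n·σ₀²) = 13731.1524·973.44/138284.964 = 96.658759.
Posterior SD = √σₙ² = √(13731.1524·973.44/138284.964) = 9.8315.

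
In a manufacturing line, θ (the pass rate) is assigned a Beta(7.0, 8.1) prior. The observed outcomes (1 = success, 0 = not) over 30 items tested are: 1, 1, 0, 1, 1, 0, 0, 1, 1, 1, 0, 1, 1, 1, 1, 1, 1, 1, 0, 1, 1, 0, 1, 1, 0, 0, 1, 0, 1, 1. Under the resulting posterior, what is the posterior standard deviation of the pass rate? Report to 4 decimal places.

The Beta prior is conjugate to a Binomial/Bernoulli likelihood; the update adds successes to α and failures to β.
Posterior: Beta(α+k, β+n−k) = Beta(7.0+21, 8.1+9) = Beta(28.0, 17.1).
Var = αβ/((α+β)²(α+β+1)) = 28.0·17.1/(45.1²·46.1) = 0.00510623; SD = √0.00510623 = 0.0715.

0.0715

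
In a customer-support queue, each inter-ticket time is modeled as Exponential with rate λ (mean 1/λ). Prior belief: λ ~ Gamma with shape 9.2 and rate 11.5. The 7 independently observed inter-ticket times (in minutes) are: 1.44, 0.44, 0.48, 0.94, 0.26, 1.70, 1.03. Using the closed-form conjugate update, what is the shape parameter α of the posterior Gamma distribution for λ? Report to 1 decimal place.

16.2

With a Gamma(shape α, rate β) prior on the exponential rate λ, the posterior after n observations with total T = Σxᵢ is Gamma(α+n, β+T).
Sum of observations T = 6.29 minutes; n = 7.
Posterior: Gamma(9.2+7, 11.5+6.29) = Gamma(16.2, 17.79).
Posterior α = 16.2.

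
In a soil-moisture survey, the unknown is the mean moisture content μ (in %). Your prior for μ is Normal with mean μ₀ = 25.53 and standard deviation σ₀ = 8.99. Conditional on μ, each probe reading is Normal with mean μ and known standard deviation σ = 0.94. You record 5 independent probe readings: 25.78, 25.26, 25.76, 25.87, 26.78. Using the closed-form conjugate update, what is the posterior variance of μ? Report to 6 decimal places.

0.176334

For Normal data with known variance σ², a Normal(μ₀, σ₀²) prior on μ is conjugate. Posterior precision = 1/σ₀² + n/σ²; posterior mean is the precision-weighted average of μ₀ and x̄.
σ₀² = 8.99² = 80.8201, σ² = 0.94² = 0.8836; σ² + n·σ₀² = 0.8836 + 5·80.8201 = 404.9841.
Posterior precision = 1/σ₀² + n/σ² = 1/80.8201 + 5/0.8836 = (σ² + n·σ₀²)/(σ₀²σ²) = 404.9841/(80.8201·0.8836); posterior variance σₙ² = σ₀²σ²/(σ² + n·σ₀²) = 80.8201·0.8836/404.9841 = 0.176334.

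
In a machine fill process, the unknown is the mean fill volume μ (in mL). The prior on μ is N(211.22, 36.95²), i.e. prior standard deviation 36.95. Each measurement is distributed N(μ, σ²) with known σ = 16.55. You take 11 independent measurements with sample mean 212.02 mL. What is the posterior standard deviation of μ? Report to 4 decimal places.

4.9451

For Normal data with known variance σ², a Normal(μ₀, σ₀²) prior on μ is conjugate. Posterior precision = 1/σ₀² + n/σ²; posterior mean is the precision-weighted average of μ₀ and x̄.
σ₀² = 36.95² = 1365.3025, σ² = 16.55² = 273.9025; σ² + n·σ₀² = 273.9025 + 11·1365.3025 = 15292.23.
Posterior precision = 1/σ₀² + n/σ² = 1/1365.3025 + 11/273.9025 = (σ² + n·σ₀²)/(σ₀²σ²) = 15292.23/(1365.3025·273.9025); posterior variance σₙ² = σ₀²σ²/(σ² + n·σ₀²) = 1365.3025·273.9025/15292.23 = 24.454234.
Posterior SD = √σₙ² = √(1365.3025·273.9025/15292.23) = 4.9451.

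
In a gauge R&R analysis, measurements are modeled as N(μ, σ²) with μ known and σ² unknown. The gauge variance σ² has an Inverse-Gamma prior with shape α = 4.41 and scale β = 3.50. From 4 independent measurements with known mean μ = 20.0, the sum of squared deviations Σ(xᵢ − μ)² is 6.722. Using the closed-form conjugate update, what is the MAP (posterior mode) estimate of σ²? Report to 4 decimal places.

With known mean μ and an Inverse-Gamma(α, β) prior on σ², the Normal likelihood is conjugate: posterior is Inv-Gamma(α + n/2, β + Σ(xᵢ−μ)²/2).
Posterior: Inv-Gamma(4.41 + 4/2, 3.50 + 6.722/2) = Inv-Gamma(6.41, 6.8610).
Mode = β/(α+1) = 6.8610/7.41 = 0.9259.

0.9259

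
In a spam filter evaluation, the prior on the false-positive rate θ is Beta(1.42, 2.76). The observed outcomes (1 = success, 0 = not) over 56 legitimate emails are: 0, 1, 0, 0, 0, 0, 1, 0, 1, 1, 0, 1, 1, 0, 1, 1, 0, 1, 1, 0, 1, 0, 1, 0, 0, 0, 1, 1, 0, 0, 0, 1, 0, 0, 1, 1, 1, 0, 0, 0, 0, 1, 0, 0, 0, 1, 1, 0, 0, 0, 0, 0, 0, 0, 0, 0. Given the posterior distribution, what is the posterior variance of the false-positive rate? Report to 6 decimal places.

The Beta prior is conjugate to a Binomial/Bernoulli likelihood; the update adds successes to α and failures to β.
Posterior: Beta(α+k, β+n−k) = Beta(1.42+21, 2.76+35) = Beta(22.42, 37.76).
Var = αβ/((α+β)²(α+β+1)) = 22.42·37.76/(60.18²·61.18) = 0.003821.

0.003821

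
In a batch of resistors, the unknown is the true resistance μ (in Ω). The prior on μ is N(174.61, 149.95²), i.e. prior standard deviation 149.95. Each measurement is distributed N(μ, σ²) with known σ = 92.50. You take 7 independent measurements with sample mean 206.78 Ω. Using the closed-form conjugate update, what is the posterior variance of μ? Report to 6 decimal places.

For Normal data with known variance σ², a Normal(μ₀, σ₀²) prior on μ is conjugate. Posterior precision = 1/σ₀² + n/σ²; posterior mean is the precision-weighted average of μ₀ and x̄.
σ₀² = 149.95² = 22485.0025, σ² = 92.50² = 8556.25; σ² + n·σ₀² = 8556.25 + 7·22485.0025 = 165951.2675.
Posterior precision = 1/σ₀² + n/σ² = 1/22485.0025 + 7/8556.25 = (σ² + n·σ₀²)/(σ₀²σ²) = 165951.2675/(22485.0025·8556.25); posterior variance σₙ² = σ₀²σ²/(σ² + n·σ₀²) = 22485.0025·8556.25/165951.2675 = 1159.299989.

1159.299989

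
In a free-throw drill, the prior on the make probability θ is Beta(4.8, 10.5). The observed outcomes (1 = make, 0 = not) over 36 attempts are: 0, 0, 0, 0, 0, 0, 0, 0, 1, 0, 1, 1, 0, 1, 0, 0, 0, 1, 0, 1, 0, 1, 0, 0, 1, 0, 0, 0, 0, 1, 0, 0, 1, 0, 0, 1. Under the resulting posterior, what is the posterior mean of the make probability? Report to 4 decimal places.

The Beta prior is conjugate to a Binomial/Bernoulli likelihood; the update adds successes to α and failures to β.
Posterior: Beta(α+k, β+n−k) = Beta(4.8+11, 10.5+25) = Beta(15.8, 35.5).
Posterior mean = α/(α+β) = 15.8/51.3 = 0.3080.

0.3080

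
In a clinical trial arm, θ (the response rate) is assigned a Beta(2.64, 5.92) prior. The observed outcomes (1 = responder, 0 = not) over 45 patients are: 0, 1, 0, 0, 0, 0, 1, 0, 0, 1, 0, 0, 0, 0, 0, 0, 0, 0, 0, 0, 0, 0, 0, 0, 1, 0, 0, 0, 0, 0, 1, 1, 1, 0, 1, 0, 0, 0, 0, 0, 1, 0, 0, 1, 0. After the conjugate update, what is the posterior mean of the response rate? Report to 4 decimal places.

The Beta prior is conjugate to a Binomial/Bernoulli likelihood; the update adds successes to α and failures to β.
Posterior: Beta(α+k, β+n−k) = Beta(2.64+10, 5.92+35) = Beta(12.64, 40.92).
Posterior mean = α/(α+β) = 12.64/53.56 = 0.2360.

0.2360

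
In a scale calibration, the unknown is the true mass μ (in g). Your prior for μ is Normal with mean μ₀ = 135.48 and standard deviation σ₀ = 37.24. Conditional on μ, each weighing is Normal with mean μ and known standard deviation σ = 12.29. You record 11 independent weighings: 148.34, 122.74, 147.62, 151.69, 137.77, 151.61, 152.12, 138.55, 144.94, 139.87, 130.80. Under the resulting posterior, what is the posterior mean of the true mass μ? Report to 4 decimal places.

For Normal data with known variance σ², a Normal(μ₀, σ₀²) prior on μ is conjugate. Posterior precision = 1/σ₀² + n/σ²; posterior mean is the precision-weighted average of μ₀ and x̄.
Σxᵢ = 148.34 + 122.74 + 147.62 + 151.69 + 137.77 + 151.61 + 152.12 + 138.55 + 144.94 + 139.87 + 130.80 = 1566.05, so n·x̄ = 1566.05.
σ₀² = 37.24² = 1386.8176, σ² = 12.29² = 151.0441; σ² + n·σ₀² = 151.0441 + 11·1386.8176 = 15406.0377.
Posterior mean = (μ₀/σ₀² + n·x̄/σ²)/(1/σ₀² + n/σ²) = (σ²·μ₀ + σ₀²·n·x̄)/(σ² + n·σ₀²) = (151.0441·135.48 + 1386.8176·1566.05)/15406.0377 = 2192289.157148/15406.0377 = 142.3006.

142.3006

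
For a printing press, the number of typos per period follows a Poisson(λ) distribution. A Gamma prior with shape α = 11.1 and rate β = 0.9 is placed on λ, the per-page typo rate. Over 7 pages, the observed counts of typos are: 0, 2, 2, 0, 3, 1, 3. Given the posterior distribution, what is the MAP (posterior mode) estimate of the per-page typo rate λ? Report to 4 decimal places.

With a Gamma(shape α, rate β) prior, the Poisson likelihood is conjugate: the posterior is Gamma(α + ΣXᵢ, β + n).
Sum of counts S = 11 over n = 7 pages.
Posterior: Gamma(α+S, β+n) = Gamma(11.1+11, 0.9+7) = Gamma(22.1, 7.9).
Mode of Gamma(α,β) for α≥1 is (α−1)/β = 21.1/7.9 = 2.6709.

2.6709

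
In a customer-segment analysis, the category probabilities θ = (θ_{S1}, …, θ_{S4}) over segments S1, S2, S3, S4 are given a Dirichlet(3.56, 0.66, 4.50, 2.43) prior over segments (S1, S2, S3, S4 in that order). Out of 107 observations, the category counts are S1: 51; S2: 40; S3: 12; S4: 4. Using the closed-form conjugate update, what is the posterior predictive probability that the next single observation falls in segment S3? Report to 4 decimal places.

0.1397

The Dirichlet prior is conjugate to the Multinomial likelihood: each posterior αⱼ = prior αⱼ + observed count nⱼ.
Posterior concentration: (54.56, 40.66, 16.50, 6.43), total = 118.15.
P(next = S3 | data) = α_{S3}/Σα = 0.1397.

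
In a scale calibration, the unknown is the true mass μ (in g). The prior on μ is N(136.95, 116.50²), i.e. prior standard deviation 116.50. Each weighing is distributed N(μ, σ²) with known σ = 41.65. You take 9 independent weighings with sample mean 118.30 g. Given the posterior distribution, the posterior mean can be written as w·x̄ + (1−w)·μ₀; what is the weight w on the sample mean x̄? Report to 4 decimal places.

For Normal data with known variance σ², a Normal(μ₀, σ₀²) prior on μ is conjugate. Posterior precision = 1/σ₀² + n/σ²; posterior mean is the precision-weighted average of μ₀ and x̄.
σ₀² = 116.50² = 13572.25, σ² = 41.65² = 1734.7225. Prior precision 1/σ₀² = 1/13572.25; data precision n/σ² = 9/1734.7225.
w = (n/σ²)/(1/σ₀² + n/σ²) = n·σ₀²/(σ² + n·σ₀²) = 9·13572.25/(1734.7225 + 9·13572.25) = 122150.25/123884.9725 = 0.9860.

0.9860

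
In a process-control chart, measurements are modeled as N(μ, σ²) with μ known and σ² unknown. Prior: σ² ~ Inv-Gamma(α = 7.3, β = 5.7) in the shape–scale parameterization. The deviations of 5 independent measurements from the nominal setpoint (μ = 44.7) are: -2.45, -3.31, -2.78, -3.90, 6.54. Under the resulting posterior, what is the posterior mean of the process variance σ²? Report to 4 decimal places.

5.3448

With known mean μ and an Inverse-Gamma(α, β) prior on σ², the Normal likelihood is conjugate: posterior is Inv-Gamma(α + n/2, β + Σ(xᵢ−μ)²/2).
Σ(xᵢ−μ)² = (-2.45)² + (-3.31)² + (-2.78)² + (-3.90)² + (6.54)² = 82.6686.
Posterior: Inv-Gamma(7.3 + 5/2, 5.7 + 82.6686/2) = Inv-Gamma(9.80, 47.03430).
E[σ²|data] = β/(α−1) = 47.03430/8.80 = 5.3448.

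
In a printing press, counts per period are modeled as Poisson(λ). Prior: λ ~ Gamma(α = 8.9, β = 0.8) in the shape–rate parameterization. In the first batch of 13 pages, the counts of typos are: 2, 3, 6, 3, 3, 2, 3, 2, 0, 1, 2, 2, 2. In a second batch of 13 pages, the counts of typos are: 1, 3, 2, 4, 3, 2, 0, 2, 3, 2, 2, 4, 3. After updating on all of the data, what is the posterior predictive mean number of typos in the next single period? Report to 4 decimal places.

2.6455

With a Gamma(shape α, rate β) prior, the Poisson likelihood is conjugate: the posterior is Gamma(α + ΣXᵢ, β + n).
Batch 1: sum of counts S = 31 over n = 13 pages.
After batch 1: Gamma(α+S, β+n) = Gamma(8.9+31, 0.8+13) = Gamma(39.9, 13.8).
Batch 2: sum of counts S = 31 over n = 13 pages.
After batch 2: Gamma(α+S, β+n) = Gamma(39.9+31, 13.8+13) = Gamma(70.9, 26.8).
The predictive distribution for one future period is NegBinom with mean α/β = 2.6455.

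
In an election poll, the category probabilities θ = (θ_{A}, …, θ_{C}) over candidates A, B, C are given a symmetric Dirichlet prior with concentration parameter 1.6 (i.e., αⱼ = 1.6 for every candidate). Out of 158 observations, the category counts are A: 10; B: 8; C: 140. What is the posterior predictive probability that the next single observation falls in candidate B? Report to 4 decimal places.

0.0590

The Dirichlet prior is conjugate to the Multinomial likelihood: each posterior αⱼ = prior αⱼ + observed count nⱼ.
Posterior concentration: (11.6, 9.6, 141.6), total = 162.8.
P(next = B | data) = α_{B}/Σα = 0.0590.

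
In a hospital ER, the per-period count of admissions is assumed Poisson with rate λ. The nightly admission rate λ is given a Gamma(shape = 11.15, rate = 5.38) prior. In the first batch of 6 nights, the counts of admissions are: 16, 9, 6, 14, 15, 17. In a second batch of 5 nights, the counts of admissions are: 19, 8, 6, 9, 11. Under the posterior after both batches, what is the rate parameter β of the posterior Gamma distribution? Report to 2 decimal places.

16.38

With a Gamma(shape α, rate β) prior, the Poisson likelihood is conjugate: the posterior is Gamma(α + ΣXᵢ, β + n).
Batch 1: sum of counts S = 77 over n = 6 nights.
After batch 1: Gamma(α+S, β+n) = Gamma(11.15+77, 5.38+6) = Gamma(88.15, 11.38).
Batch 2: sum of counts S = 53 over n = 5 nights.
After batch 2: Gamma(α+S, β+n) = Gamma(88.15+53, 11.38+5) = Gamma(141.15, 16.38).
Posterior β = 16.38.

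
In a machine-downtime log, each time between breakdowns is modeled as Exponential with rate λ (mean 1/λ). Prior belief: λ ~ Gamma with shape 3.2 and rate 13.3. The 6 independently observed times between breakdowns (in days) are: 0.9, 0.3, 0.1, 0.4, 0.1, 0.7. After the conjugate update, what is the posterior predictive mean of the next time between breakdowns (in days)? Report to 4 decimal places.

With a Gamma(shape α, rate β) prior on the exponential rate λ, the posterior after n observations with total T = Σxᵢ is Gamma(α+n, β+T).
Sum of observations T = 2.5 days; n = 6.
Posterior: Gamma(3.2+6, 13.3+2.5) = Gamma(9.2, 15.8).
The predictive distribution for the next observation is Lomax; its mean is β/(α−1) = 15.8/8.2 = 1.9268.

1.9268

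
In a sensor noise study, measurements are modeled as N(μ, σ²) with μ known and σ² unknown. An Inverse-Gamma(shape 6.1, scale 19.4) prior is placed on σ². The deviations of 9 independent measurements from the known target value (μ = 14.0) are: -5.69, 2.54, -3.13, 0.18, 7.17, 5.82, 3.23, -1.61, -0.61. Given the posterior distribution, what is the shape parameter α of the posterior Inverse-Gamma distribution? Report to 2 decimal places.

10.60

With known mean μ and an Inverse-Gamma(α, β) prior on σ², the Normal likelihood is conjugate: posterior is Inv-Gamma(α + n/2, β + Σ(xᵢ−μ)²/2).
Σ(xᵢ−μ)² = (-5.69)² + (2.54)² + (-3.13)² + (0.18)² + (7.17)² + (5.82)² + (3.23)² + (-1.61)² + (-0.61)² = 147.3354.
Posterior: Inv-Gamma(6.1 + 9/2, 19.4 + 147.3354/2) = Inv-Gamma(10.60, 93.06770).
Posterior α = 10.60.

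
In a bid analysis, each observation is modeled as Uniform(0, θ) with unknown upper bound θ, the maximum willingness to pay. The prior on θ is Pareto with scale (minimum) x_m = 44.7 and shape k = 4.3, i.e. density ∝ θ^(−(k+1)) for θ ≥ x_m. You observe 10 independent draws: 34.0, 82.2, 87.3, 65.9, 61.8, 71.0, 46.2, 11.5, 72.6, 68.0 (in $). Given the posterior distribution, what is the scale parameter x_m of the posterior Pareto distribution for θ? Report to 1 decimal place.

A Pareto(scale x_m, shape k) prior on the upper bound θ of Uniform(0, θ) is conjugate: posterior is Pareto(max(x_m, max xᵢ), k + n).
Sample maximum = 87.3; prior scale x_m = 44.7 → posterior scale = max = 87.3.
Posterior shape = 4.3 + 10 = 14.3.
Posterior scale x_m = 87.3.

87.3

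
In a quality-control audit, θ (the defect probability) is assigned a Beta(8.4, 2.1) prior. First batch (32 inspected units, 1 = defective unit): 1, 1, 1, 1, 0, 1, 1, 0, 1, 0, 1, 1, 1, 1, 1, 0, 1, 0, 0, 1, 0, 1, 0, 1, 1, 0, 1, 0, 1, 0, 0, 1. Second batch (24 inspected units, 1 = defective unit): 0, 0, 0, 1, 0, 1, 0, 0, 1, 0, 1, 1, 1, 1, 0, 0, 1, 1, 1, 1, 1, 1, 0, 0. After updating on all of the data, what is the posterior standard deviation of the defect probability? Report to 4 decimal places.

The Beta prior is conjugate to a Binomial/Bernoulli likelihood; the update adds successes to α and failures to β.
After batch 1: Beta(8.4+20, 2.1+12) = Beta(28.4, 14.1).
After batch 2: Beta(28.4+13, 14.1+11) = Beta(41.4, 25.1).
Var = αβ/((α+β)²(α+β+1)) = 41.4·25.1/(66.5²·67.5) = 0.00348118; SD = √0.00348118 = 0.0590.

0.0590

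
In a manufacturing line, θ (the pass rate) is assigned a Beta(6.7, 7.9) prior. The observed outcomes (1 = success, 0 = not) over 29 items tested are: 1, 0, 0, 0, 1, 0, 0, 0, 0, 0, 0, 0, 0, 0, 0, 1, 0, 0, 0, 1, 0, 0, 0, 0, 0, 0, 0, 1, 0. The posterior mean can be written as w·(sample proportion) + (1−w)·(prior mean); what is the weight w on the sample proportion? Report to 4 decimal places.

0.6651

The Beta prior is conjugate to a Binomial/Bernoulli likelihood; the update adds successes to α and failures to β.
Posterior mean = (α₀+k)/(α₀+β₀+n) = [n/(α₀+β₀+n)]·(k/n) + [(α₀+β₀)/(α₀+β₀+n)]·α₀/(α₀+β₀), so only n and the prior enter the weight.
The weight on the data is w = n/(α₀+β₀+n) = 29/(6.7+7.9+29) = 29/43.6 = 0.6651.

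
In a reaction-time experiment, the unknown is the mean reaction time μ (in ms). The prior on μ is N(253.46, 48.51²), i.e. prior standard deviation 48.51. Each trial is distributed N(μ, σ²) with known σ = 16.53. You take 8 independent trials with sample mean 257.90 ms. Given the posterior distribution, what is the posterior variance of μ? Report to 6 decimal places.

For Normal data with known variance σ², a Normal(μ₀, σ₀²) prior on μ is conjugate. Posterior precision = 1/σ₀² + n/σ²; posterior mean is the precision-weighted average of μ₀ and x̄.
σ₀² = 48.51² = 2353.2201, σ² = 16.53² = 273.2409; σ² + n·σ₀² = 273.2409 + 8·2353.2201 = 19099.0017.
Posterior precision = 1/σ₀² + n/σ² = 1/2353.2201 + 8/273.2409 = (σ² + n·σ₀²)/(σ₀²σ²) = 19099.0017/(2353.2201·273.2409); posterior variance σₙ² = σ₀²σ²/(σ² + n·σ₀²) = 2353.2201·273.2409/19099.0017 = 33.666471.

33.666471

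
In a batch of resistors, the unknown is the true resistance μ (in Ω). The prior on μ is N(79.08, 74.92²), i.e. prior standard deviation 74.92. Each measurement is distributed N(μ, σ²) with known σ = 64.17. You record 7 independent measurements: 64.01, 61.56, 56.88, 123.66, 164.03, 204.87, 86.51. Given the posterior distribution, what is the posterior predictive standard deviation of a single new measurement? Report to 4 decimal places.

For Normal data with known variance σ², a Normal(μ₀, σ₀²) prior on μ is conjugate. Posterior precision = 1/σ₀² + n/σ²; posterior mean is the precision-weighted average of μ₀ and x̄.
σ₀² = 74.92² = 5613.0064, σ² = 64.17² = 4117.7889; σ² + n·σ₀² = 4117.7889 + 7·5613.0064 = 43408.8337.
Posterior precision = 1/σ₀² + n/σ² = 1/5613.0064 + 7/4117.7889 = (σ² + n·σ₀²)/(σ₀²σ²) = 43408.8337/(5613.0064·4117.7889); posterior variance σₙ² = σ₀²σ²/(σ² + n·σ₀²) = 5613.0064·4117.7889/43408.8337 = 532.453270.
Predictive variance for one new observation = σₙ² + σ² = 5613.0064·4117.7889/43408.8337 + 4117.7889 = σ²·(σ₀² + 43408.8337)/43408.8337 = 4117.7889·49021.8401/43408.8337 = 4650.242170; SD = √(4117.7889·49021.8401/43408.8337) = 68.1927.

68.1927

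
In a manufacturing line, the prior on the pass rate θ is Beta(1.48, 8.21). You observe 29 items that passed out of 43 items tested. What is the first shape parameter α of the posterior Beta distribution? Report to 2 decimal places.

The Beta prior is conjugate to a Binomial/Bernoulli likelihood; the update adds successes to α and failures to β.
Posterior: Beta(α+k, β+n−k) = Beta(1.48+29, 8.21+14) = Beta(30.48, 22.21).
Posterior α = 30.48.

30.48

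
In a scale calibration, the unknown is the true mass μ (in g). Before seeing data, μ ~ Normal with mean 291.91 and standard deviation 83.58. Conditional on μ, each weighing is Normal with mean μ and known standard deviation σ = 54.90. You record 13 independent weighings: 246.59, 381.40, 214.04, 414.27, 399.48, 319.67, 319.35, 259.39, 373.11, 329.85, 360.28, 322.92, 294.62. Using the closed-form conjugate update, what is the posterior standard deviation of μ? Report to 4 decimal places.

14.9800

For Normal data with known variance σ², a Normal(μ₀, σ₀²) prior on μ is conjugate. Posterior precision = 1/σ₀² + n/σ²; posterior mean is the precision-weighted average of μ₀ and x̄.
σ₀² = 83.58² = 6985.6164, σ² = 54.90² = 3014.01; σ² + n·σ₀² = 3014.01 + 13·6985.6164 = 93827.0232.
Posterior precision = 1/σ₀² + n/σ² = 1/6985.6164 + 13/3014.01 = (σ² + n·σ₀²)/(σ₀²σ²) = 93827.0232/(6985.6164·3014.01); posterior variance σₙ² = σ₀²σ²/(σ² + n·σ₀²) = 6985.6164·3014.01/93827.0232 = 224.399293.
Posterior SD = √σₙ² = √(6985.6164·3014.01/93827.0232) = 14.9800.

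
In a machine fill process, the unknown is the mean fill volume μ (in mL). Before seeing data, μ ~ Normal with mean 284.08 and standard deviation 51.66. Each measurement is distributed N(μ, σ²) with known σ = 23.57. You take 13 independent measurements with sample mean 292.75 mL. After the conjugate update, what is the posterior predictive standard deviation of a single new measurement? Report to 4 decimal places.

24.4460

For Normal data with known variance σ², a Normal(μ₀, σ₀²) prior on μ is conjugate. Posterior precision = 1/σ₀² + n/σ²; posterior mean is the precision-weighted average of μ₀ and x̄.
σ₀² = 51.66² = 2668.7556, σ² = 23.57² = 555.5449; σ² + n·σ₀² = 555.5449 + 13·2668.7556 = 35249.3677.
Posterior precision = 1/σ₀² + n/σ² = 1/2668.7556 + 13/555.5449 = (σ² + n·σ₀²)/(σ₀²σ²) = 35249.3677/(2668.7556·555.5449); posterior variance σₙ² = σ₀²σ²/(σ² + n·σ₀²) = 2668.7556·555.5449/35249.3677 = 42.060714.
Predictive variance for one new observation = σₙ² + σ² = 2668.7556·555.5449/35249.3677 + 555.5449 = σ²·(σ₀² + 35249.3677)/35249.3677 = 555.5449·37918.1233/35249.3677 = 597.605614; SD = √(555.5449·37918.1233/35249.3677) = 24.4460.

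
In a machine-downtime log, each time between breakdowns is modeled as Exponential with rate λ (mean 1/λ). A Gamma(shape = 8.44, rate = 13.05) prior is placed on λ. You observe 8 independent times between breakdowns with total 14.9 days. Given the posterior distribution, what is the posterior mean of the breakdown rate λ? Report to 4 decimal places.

With a Gamma(shape α, rate β) prior on the exponential rate λ, the posterior after n observations with total T = Σxᵢ is Gamma(α+n, β+T).
Posterior: Gamma(8.44+8, 13.05+14.9) = Gamma(16.44, 27.95).
Posterior mean of λ = α/β = 16.44/27.95 = 0.5882.

0.5882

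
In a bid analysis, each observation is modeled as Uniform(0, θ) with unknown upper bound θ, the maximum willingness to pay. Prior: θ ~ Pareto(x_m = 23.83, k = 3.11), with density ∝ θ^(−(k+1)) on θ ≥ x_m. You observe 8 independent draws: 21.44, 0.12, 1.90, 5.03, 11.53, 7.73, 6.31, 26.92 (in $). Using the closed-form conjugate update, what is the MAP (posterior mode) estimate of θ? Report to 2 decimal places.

A Pareto(scale x_m, shape k) prior on the upper bound θ of Uniform(0, θ) is conjugate: posterior is Pareto(max(x_m, max xᵢ), k + n).
Sample maximum = 26.92; prior scale x_m = 23.83 → posterior scale = max = 26.92.
Posterior shape = 3.11 + 8 = 11.11.
The Pareto density is decreasing on [x_m, ∞), so the mode is x_m = 26.92.

26.92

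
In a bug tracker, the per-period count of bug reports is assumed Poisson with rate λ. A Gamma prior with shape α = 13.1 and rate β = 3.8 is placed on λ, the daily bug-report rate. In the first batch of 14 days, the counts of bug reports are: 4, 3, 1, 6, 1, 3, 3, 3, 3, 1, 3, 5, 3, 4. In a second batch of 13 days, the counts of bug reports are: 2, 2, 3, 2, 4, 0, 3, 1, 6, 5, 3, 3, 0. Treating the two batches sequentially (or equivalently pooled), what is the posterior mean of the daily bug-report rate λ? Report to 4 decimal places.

2.9253

With a Gamma(shape α, rate β) prior, the Poisson likelihood is conjugate: the posterior is Gamma(α + ΣXᵢ, β + n).
Batch 1: sum of counts S = 43 over n = 14 days.
After batch 1: Gamma(α+S, β+n) = Gamma(13.1+43, 3.8+14) = Gamma(56.1, 17.8).
Batch 2: sum of counts S = 34 over n = 13 days.
After batch 2: Gamma(α+S, β+n) = Gamma(56.1+34, 17.8+13) = Gamma(90.1, 30.8).
Posterior mean = α/β = 90.1/30.8 = 2.9253.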